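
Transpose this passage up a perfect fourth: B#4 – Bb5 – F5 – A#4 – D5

B#4 to E#5
Bb5 to Eb6
F5 to Bb5
A#4 to D#5
D5 to G5

E#5 Eb6 Bb5 D#5 G5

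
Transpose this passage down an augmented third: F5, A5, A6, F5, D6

Dbb5 Fb5 Fb6 Dbb5 Bbb5

F5 → Dbb5
A5 → Fb5
A6 → Fb6
F5 → Dbb5
D6 → Bbb5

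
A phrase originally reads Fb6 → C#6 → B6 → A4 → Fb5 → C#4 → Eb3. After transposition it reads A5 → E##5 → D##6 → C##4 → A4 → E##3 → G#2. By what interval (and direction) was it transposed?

down a diminished sixth

Take the first pair: Fb6 → A5. F to A spans 6 letter names, so the interval is some kind of sixth.
A5 to Fb6 is 7 semitones, which makes it a diminished sixth; the second version is lower, so the direction is down.
Checking another pair — Eb3 → G#2 — gives the same interval.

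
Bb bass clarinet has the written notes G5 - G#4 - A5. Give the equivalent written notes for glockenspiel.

First find concert pitch: the Bb bass clarinet sounds a major ninth below written, so G5 G#4 A5 sounds F4 F#3 G4.
Then write for glockenspiel: it sounds a perfect fifteenth above written, so the part must be a perfect fifteenth below concert.
F4 → F2
F#3 → F#1
G4 → G2

F2 F#1 G2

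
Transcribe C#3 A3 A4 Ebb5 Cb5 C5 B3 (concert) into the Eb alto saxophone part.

A#3 F#4 F#5 Cb6 Ab5 A5 G#4

Written C4 sounds as Eb3 on the Eb alto saxophone, so concert pitches are written a major sixth up.
C#3 -> A#3
A3 -> F#4
A4 -> F#5
Ebb5 -> Cb6
Cb5 -> Ab5
C5 -> A5
B3 -> G#4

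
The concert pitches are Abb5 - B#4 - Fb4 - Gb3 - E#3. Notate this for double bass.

Abb6 B#5 Fb5 Gb4 E#4

The double bass sounds a perfect octave below written, so the written part must be a perfect octave above concert — transpose each note up.
Abb5 to Abb6
B#4 to B#5
Fb4 to Fb5
Gb3 to Gb4
E#3 to E#4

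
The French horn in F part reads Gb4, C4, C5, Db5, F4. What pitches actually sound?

Cb4 F3 F4 Gb4 Bb3

The French horn in F sounds a perfect fifth below written, so transpose each written note down a perfect fifth.
Gb4 to Cb4
C4 to F3
C5 to F4
Db5 to Gb4
F4 to Bb3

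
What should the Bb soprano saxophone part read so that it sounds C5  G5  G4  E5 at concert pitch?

D5 A5 A4 F#5

Written C4 sounds as Bb3 on the Bb soprano saxophone, so concert pitches are written a major second up.
C5 gives D5
G5 gives A5
G4 gives A4
E5 gives F#5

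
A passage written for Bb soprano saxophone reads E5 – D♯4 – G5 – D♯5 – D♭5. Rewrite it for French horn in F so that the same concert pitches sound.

A5 G#4 C6 G#5 Gb5

First find concert pitch: the Bb soprano saxophone sounds a major second below written, so E5 D♯4 G5 D♯5 D♭5 sounds D5 C#4 F5 C#5 Cb5.
Then write for French horn in F: it sounds a perfect fifth below written, so the part must be a perfect fifth above concert.
D5 → A5
C#4 → G#4
F5 → C6
C#5 → G#5
Cb5 → Gb5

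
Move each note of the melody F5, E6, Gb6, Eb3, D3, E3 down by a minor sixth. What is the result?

A4 G#5 Bb5 G2 F#2 G#2

A minor sixth down from F5 gives A4.
A minor sixth down from E6 gives G#5.
Gb6: a sixth down reaches B, and 8 semitones makes it Bb5.
A minor sixth down from Eb3 gives G2.
D3: a sixth down reaches F, and 8 semitones makes it F#2.
E3: a sixth down reaches G, and 8 semitones makes it G#2.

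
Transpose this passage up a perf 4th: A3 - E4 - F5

D4 A4 Bb5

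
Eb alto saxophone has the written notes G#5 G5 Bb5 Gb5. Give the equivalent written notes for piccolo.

B3 Bb3 Db4 Bbb3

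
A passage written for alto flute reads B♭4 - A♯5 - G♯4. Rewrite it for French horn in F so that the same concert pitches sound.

First find concert pitch: the alto flute sounds a perfect fourth below written, so B♭4 A♯5 G♯4 sounds F4 E#5 D#4.
Then write for French horn in F: it sounds a perfect fifth below written, so the part must be a perfect fifth above concert.
F4 → C5
E#5 → B#5
D#4 → A#4

C5 B#5 A#4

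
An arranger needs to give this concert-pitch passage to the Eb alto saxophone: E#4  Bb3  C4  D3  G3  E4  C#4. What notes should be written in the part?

Written C4 sounds as Eb3 on the Eb alto saxophone, so concert pitches are written a major sixth up.
E#4 → C##5
Bb3 → G4
C4 → A4
D3 → B3
G3 → E4
E4 → C#5
C#4 → A#4

C##5 G4 A4 B3 E4 C#5 A#4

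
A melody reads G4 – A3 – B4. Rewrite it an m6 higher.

Eb5 F4 G5

G4 gives Eb5
A3 gives F4
B4 gives G5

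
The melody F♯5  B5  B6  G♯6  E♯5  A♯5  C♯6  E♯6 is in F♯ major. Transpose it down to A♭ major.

From F♯ down to A♭ is an augmented sixth; apply that to each pitch.
F#5 becomes Ab4
B5 becomes Db5
B6 becomes Db6
G#6 becomes Bb5
E#5 becomes G4
A#5 becomes C5
C#6 becomes Eb5
E#6 becomes G5

Ab4 Db5 Db6 Bb5 G4 C5 Eb5 G5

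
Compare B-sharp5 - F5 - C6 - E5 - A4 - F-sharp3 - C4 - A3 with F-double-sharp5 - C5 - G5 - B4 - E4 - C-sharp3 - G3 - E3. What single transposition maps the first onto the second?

down a perfect fourth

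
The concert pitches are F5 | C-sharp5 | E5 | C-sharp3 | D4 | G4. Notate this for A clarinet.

Ab5 E5 G5 E3 F4 Bb4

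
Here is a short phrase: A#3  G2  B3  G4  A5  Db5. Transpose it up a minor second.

A#3: a second up reaches B, and 1 semitone makes it B3.
G2 up a minor second is Ab2.
B3 up a minor second is C4.
G4: a second up reaches A, and 1 semitone makes it Ab4.
A5: a second up reaches B, and 1 semitone makes it Bb5.
A minor second up from Db5 gives Ebb5.

B3 Ab2 C4 Ab4 Bb5 Ebb5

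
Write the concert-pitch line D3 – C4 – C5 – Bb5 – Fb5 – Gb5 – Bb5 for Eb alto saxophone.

Written C4 sounds as Eb3 on the Eb alto saxophone, so concert pitches are written a major sixth up.
D3 -> B3
C4 -> A4
C5 -> A5
Bb5 -> G6
Fb5 -> Db6
Gb5 -> Eb6
Bb5 -> G6

B3 A4 A5 G6 Db6 Eb6 G6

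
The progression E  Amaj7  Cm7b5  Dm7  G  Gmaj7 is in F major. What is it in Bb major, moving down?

A Dmaj7 Fm7b5 Gm7 C Cmaj7

F major down to Bb major is a perfect fifth; each chord root moves by that interval while the quality stays the same.
E: root E down a perfect fifth → A, giving A.
Amaj7: root A down a perfect fifth → D, giving Dmaj7.
Cm7b5: root C down a perfect fifth → F, giving Fm7b5.
Dm7: root D down a perfect fifth → G, giving Gm7.
G: root G down a perfect fifth → C, giving C.
Gmaj7: root G down a perfect fifth → C, giving Cmaj7.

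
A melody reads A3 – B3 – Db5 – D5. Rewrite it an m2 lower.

G#3 A#3 C5 C#5

A minor second down from A3 gives G#3.
B3 down a minor second is A#3.
Db5 down a minor second is C5.
D5: a second down reaches C, and 1 semitone makes it C#5.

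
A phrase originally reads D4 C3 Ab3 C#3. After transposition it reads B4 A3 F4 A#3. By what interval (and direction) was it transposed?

Take the first pair: D4 → B4. D to B spans 6 letter names, so the interval is some kind of sixth.
D4 to B4 is 9 semitones, which makes it a major sixth; the second version is higher, so the direction is up.
Checking another pair — C#3 → A#3 — gives the same interval.

up a major sixth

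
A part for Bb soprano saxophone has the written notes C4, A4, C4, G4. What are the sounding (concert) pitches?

Bb3 G4 Bb3 F4

The Bb soprano saxophone sounds a major second below written, so transpose each written note down a major second.
C4 to Bb3
A4 to G4
C4 to Bb3
G4 to F4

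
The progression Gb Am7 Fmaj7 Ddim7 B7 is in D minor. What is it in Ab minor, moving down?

Dbb Ebm7 Cbmaj7 Abdim7 F7

D minor down to Ab minor is an augmented fourth; each chord root moves by that interval while the quality stays the same.
Gb: root Gb down an augmented fourth → Dbb, giving Dbb.
Am7: root A down an augmented fourth → Eb, giving Ebm7.
Fmaj7: root F down an augmented fourth → Cb, giving Cbmaj7.
Ddim7: root D down an augmented fourth → Ab, giving Abdim7.
B7: root B down an augmented fourth → F, giving F7.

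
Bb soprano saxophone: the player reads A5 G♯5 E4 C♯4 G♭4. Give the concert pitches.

G5 F#5 D4 B3 Fb4

Written C4 on the Bb soprano saxophone sounds as Bb3, a major second lower; apply that shift to every note.
A5 gives G5
G#5 gives F#5
E4 gives D4
C#4 gives B3
Gb4 gives Fb4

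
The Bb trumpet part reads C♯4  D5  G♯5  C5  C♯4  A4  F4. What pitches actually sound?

Written C4 on the Bb trumpet sounds as Bb3, a major second lower; apply that shift to every note.
C#4 → B3
D5 → C5
G#5 → F#5
C5 → Bb4
C#4 → B3
A4 → G4
F4 → Eb4

B3 C5 F#5 Bb4 B3 G4 Eb4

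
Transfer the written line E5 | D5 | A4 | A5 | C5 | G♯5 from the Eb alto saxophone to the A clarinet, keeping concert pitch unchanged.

First find concert pitch: the Eb alto saxophone sounds a major sixth below written, so E5 D5 A4 A5 C5 G♯5 sounds G4 F4 C4 C5 Eb4 B4.
Then write for A clarinet: it sounds a minor third below written, so the part must be a minor third above concert.
G4 → Bb4
F4 → Ab4
C4 → Eb4
C5 → Eb5
Eb4 → Gb4
B4 → D5

Bb4 Ab4 Eb4 Eb5 Gb4 D5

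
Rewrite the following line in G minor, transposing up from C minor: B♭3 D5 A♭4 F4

From C up to G is a perfect fifth; apply that to each pitch.
Bb3 -> F4
D5 -> A5
Ab4 -> Eb5
F4 -> C5

F4 A5 Eb5 C5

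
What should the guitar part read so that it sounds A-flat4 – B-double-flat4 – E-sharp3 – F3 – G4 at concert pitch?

Ab5 Bbb5 E#4 F4 G5

Written C4 sounds as C3 on the guitar, so concert pitches are written a perfect octave up.
Ab4 becomes Ab5
Bbb4 becomes Bbb5
E#3 becomes E#4
F3 becomes F4
G4 becomes G5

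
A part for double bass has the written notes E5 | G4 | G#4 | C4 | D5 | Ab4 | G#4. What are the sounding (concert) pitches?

E4 G3 G#3 C3 D4 Ab3 G#3

Written C4 on the double bass sounds as C3, a perfect octave lower; apply that shift to every note.
E5 → E4
G4 → G3
G#4 → G#3
C4 → C3
D5 → D4
Ab4 → Ab3
G#4 → G#3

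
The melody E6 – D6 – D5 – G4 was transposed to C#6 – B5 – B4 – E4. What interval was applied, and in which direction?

From E6 to C#6 is 3 letter names — a third of some quality.
C#6 to E6 is 3 semitones, which makes it a minor third; the second version is lower, so the direction is down.
Checking another pair — G4 → E4 — gives the same interval.

down a minor third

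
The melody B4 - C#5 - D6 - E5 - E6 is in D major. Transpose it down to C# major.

D major to C# major down is a minor second, so every note moves down by that interval.
B4 → A#4
C#5 → B#4
D6 → C#6
E5 → D#5
E6 → D#6

A#4 B#4 C#6 D#5 D#6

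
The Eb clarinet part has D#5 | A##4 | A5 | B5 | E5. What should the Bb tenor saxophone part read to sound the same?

G#6 D##6 D7 E7 A6

First find concert pitch: the Eb clarinet sounds a minor third above written, so D#5 A##4 A5 B5 E5 sounds F#5 C##5 C6 D6 G5.
Then write for Bb tenor saxophone: it sounds a major ninth below written, so the part must be a major ninth above concert.
F#5 → G#6
C##5 → D##6
C6 → D7
D6 → E7
G5 → A6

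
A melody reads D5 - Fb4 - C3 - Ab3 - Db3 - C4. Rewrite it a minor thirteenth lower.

F#3 Ab2 E1 C2 F1 E2

D5 gives F#3
Fb4 gives Ab2
C3 gives E1
Ab3 gives C2
Db3 gives F1
C4 gives E2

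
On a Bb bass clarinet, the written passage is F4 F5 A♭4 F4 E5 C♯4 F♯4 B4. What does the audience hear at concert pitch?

Eb3 Eb4 Gb3 Eb3 D4 B2 E3 A3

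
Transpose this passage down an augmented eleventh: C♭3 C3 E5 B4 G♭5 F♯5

Cb3 down an augmented eleventh is Gbb1.
C3: an eleventh down reaches G, and 18 semitones makes it Gb1.
E5: an eleventh down reaches B, and 18 semitones makes it Bb3.
B4: an eleventh down reaches F, and 18 semitones makes it F3.
Gb5 down an augmented eleventh is Dbb4.
F#5: an eleventh down reaches C, and 18 semitones makes it C4.

Gbb1 Gb1 Bb3 F3 Dbb4 C4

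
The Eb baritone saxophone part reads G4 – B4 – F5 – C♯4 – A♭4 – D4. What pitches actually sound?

Bb2 D3 Ab3 E2 Cb3 F2

Written C4 on the Eb baritone saxophone sounds as Eb2, a major thirteenth lower; apply that shift to every note.
G4 → Bb2
B4 → D3
F5 → Ab3
C#4 → E2
Ab4 → Cb3
D4 → F2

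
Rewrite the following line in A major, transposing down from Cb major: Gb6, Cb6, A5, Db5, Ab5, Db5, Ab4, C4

From Cb down to A is a diminished third; apply that to each pitch.
Gb6 becomes E6
Cb6 becomes A5
A5 becomes F##5
Db5 becomes B4
Ab5 becomes F#5
Db5 becomes B4
Ab4 becomes F#4
C4 becomes A#3

E6 A5 F##5 B4 F#5 B4 F#4 A#3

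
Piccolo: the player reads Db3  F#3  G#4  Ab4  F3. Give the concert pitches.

Db4 F#4 G#5 Ab5 F4

Written C4 on the piccolo sounds as C5, a perfect octave higher; apply that shift to every note.
Db3 gives Db4
F#3 gives F#4
G#4 gives G#5
Ab4 gives Ab5
F3 gives F4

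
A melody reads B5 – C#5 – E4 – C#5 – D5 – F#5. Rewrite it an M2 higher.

C#6 D#5 F#4 D#5 E5 G#5

B5: a second up reaches C, and 2 semitones makes it C#6.
C#5 up a major second is D#5.
E4 up a major second is F#4.
C#5 up a major second is D#5.
A major second up from D5 gives E5.
A major second up from F#5 gives G#5.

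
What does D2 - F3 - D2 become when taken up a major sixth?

D2 becomes B2
F3 becomes D4
D2 becomes B2

B2 D4 B2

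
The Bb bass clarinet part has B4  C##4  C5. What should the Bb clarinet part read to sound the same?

B3 C##3 C4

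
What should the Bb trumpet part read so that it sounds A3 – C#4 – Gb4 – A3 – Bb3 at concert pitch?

B3 D#4 Ab4 B3 C4

Written C4 sounds as Bb3 on the Bb trumpet, so concert pitches are written a major second up.
A3 -> B3
C#4 -> D#4
Gb4 -> Ab4
A3 -> B3
Bb3 -> C4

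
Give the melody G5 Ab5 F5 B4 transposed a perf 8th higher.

G6 Ab6 F6 B5

G5: an octave up reaches G, and 12 semitones makes it G6.
Ab5 up a perfect octave is Ab6.
F5: an octave up reaches F, and 12 semitones makes it F6.
B4 up a perfect octave is B5.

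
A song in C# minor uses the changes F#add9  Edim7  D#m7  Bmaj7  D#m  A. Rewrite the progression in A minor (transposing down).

Dadd9 Cdim7 Bm7 Gmaj7 Bm F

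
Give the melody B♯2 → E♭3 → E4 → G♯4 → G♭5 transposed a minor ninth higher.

C#4 Fb4 F5 A5 Abb6

B#2 -> C#4
Eb3 -> Fb4
E4 -> F5
G#4 -> A5
Gb5 -> Abb6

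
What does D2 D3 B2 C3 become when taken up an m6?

Bb2 Bb3 G3 Ab3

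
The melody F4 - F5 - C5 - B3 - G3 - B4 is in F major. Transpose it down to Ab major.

F major to Ab major down is a major sixth, so every note moves down by that interval.
F4 -> Ab3
F5 -> Ab4
C5 -> Eb4
B3 -> D3
G3 -> Bb2
B4 -> D4

Ab3 Ab4 Eb4 D3 Bb2 D4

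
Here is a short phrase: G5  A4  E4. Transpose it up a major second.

A5 B4 F#4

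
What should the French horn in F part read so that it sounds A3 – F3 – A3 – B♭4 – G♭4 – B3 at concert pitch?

The French horn in F sounds a perfect fifth below written, so the written part must be a perfect fifth above concert — transpose each note up.
A3 becomes E4
F3 becomes C4
A3 becomes E4
Bb4 becomes F5
Gb4 becomes Db5
B3 becomes F#4

E4 C4 E4 F5 Db5 F#4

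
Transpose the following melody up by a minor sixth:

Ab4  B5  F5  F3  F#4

Fb5 G6 Db6 Db4 D5

Ab4 becomes Fb5
B5 becomes G6
F5 becomes Db6
F3 becomes Db4
F#4 becomes D5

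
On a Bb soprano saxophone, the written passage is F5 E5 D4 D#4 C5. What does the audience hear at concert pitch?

Written C4 on the Bb soprano saxophone sounds as Bb3, a major second lower; apply that shift to every note.
F5 → Eb5
E5 → D5
D4 → C4
D#4 → C#4
C5 → Bb4

Eb5 D5 C4 C#4 Bb4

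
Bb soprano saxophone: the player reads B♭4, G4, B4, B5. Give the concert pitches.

Ab4 F4 A4 A5

The Bb soprano saxophone sounds a major second below written, so transpose each written note down a major second.
Bb4 to Ab4
G4 to F4
B4 to A4
B5 to A5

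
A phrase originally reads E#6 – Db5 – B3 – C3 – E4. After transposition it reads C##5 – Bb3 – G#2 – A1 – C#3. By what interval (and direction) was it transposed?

down a minor tenth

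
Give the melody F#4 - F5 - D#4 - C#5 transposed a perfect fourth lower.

F#4 -> C#4
F5 -> C5
D#4 -> A#3
C#5 -> G#4

C#4 C5 A#3 G#4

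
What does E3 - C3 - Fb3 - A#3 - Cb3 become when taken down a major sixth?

E3 down a major sixth is G2.
C3: a sixth down reaches E, and 9 semitones makes it Eb2.
A major sixth down from Fb3 gives Abb2.
A major sixth down from A#3 gives C#3.
Cb3 down a major sixth is Ebb2.

G2 Eb2 Abb2 C#3 Ebb2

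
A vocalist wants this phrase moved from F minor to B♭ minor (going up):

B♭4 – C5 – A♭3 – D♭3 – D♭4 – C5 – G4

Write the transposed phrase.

Eb5 F5 Db4 Gb3 Gb4 F5 C5

F minor to B♭ minor up is a perfect fourth, so every note moves up by that interval.
Bb4 → Eb5
C5 → F5
Ab3 → Db4
Db3 → Gb3
Db4 → Gb4
C5 → F5
G4 → C5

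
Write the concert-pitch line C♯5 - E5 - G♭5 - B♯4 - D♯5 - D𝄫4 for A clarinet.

The A clarinet sounds a minor third below written, so the written part must be a minor third above concert — transpose each note up.
C#5 gives E5
E5 gives G5
Gb5 gives Bbb5
B#4 gives D#5
D#5 gives F#5
Dbb4 gives Fbb4

E5 G5 Bbb5 D#5 F#5 Fbb4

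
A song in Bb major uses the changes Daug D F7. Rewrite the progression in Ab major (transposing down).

Bb major down to Ab major is a major second; each chord root moves by that interval while the quality stays the same.
Daug: root D down a major second → C, giving Caug.
D: root D down a major second → C, giving C.
F7: root F down a major second → Eb, giving Eb7.

Caug C Eb7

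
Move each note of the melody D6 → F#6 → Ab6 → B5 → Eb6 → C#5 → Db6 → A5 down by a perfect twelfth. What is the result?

G4 B4 Db5 E4 Ab4 F#3 Gb4 D4

D6 down a perfect twelfth is G4.
F#6 down a perfect twelfth is B4.
A perfect twelfth down from Ab6 gives Db5.
B5 down a perfect twelfth is E4.
Eb6: a twelfth down reaches A, and 19 semitones makes it Ab4.
C#5: a twelfth down reaches F, and 19 semitones makes it F#3.
A perfect twelfth down from Db6 gives Gb4.
A5: a twelfth down reaches D, and 19 semitones makes it D4.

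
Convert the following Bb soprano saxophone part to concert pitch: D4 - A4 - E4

C4 G4 D4

The Bb soprano saxophone sounds a major second below written, so transpose each written note down a major second.
D4 to C4
A4 to G4
E4 to D4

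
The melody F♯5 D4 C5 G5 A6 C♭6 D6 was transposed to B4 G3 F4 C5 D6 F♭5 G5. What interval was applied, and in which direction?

down a perfect fifth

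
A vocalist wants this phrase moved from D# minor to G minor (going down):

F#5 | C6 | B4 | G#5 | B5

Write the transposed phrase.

Bb4 Fb5 Eb4 C5 Eb5

From D# down to G is an augmented fifth; apply that to each pitch.
F#5 gives Bb4
C6 gives Fb5
B4 gives Eb4
G#5 gives C5
B5 gives Eb5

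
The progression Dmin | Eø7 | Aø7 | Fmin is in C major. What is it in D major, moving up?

Emin F#ø7 Bø7 Gmin

C major up to D major is a major second; each chord root moves by that interval while the quality stays the same.
Dmin: root D up a major second → E, giving Emin.
Eø7: root E up a major second → F#, giving F#ø7.
Aø7: root A up a major second → B, giving Bø7.
Fmin: root F up a major second → G, giving Gmin.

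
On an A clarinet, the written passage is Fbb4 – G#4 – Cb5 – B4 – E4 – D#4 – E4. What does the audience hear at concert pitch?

Dbb4 E#4 Ab4 G#4 C#4 B#3 C#4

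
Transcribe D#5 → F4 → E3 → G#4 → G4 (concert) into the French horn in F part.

A#5 C5 B3 D#5 D5

The French horn in F sounds a perfect fifth below written, so the written part must be a perfect fifth above concert — transpose each note up.
D#5 to A#5
F4 to C5
E3 to B3
G#4 to D#5
G4 to D5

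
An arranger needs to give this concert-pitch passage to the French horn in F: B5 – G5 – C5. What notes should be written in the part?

F#6 D6 G5

The French horn in F sounds a perfect fifth below written, so the written part must be a perfect fifth above concert — transpose each note up.
B5 gives F#6
G5 gives D6
C5 gives G5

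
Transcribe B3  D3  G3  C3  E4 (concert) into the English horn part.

F#4 A3 D4 G3 B4

The English horn sounds a perfect fifth below written, so the written part must be a perfect fifth above concert — transpose each note up.
B3 -> F#4
D3 -> A3
G3 -> D4
C3 -> G3
E4 -> B4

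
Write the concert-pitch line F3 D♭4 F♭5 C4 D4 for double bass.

F4 Db5 Fb6 C5 D5

Written C4 sounds as C3 on the double bass, so concert pitches are written a perfect octave up.
F3 -> F4
Db4 -> Db5
Fb5 -> Fb6
C4 -> C5
D4 -> D5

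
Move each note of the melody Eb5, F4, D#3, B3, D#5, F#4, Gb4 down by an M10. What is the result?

Cb4 Db3 B1 G2 B3 D3 Ebb3

Eb5 → Cb4
F4 → Db3
D#3 → B1
B3 → G2
D#5 → B3
F#4 → D3
Gb4 → Ebb3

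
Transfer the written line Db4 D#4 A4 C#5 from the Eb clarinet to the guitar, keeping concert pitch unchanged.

First find concert pitch: the Eb clarinet sounds a minor third above written, so Db4 D#4 A4 C#5 sounds Fb4 F#4 C5 E5.
Then write for guitar: it sounds a perfect octave below written, so the part must be a perfect octave above concert.
Fb4 → Fb5
F#4 → F#5
C5 → C6
E5 → E6

Fb5 F#5 C6 E6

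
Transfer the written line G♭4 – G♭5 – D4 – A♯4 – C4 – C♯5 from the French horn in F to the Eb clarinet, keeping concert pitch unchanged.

Ab3 Ab4 E3 B#3 D3 D#4

First find concert pitch: the French horn in F sounds a perfect fifth below written, so G♭4 G♭5 D4 A♯4 C4 C♯5 sounds Cb4 Cb5 G3 D#4 F3 F#4.
Then write for Eb clarinet: it sounds a minor third above written, so the part must be a minor third below concert.
Cb4 → Ab3
Cb5 → Ab4
G3 → E3
D#4 → B#3
F3 → D3
F#4 → D#4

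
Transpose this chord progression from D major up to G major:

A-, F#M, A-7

D- BM D-7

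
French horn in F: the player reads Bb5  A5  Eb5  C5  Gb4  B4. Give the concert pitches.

Eb5 D5 Ab4 F4 Cb4 E4

Written C4 on the French horn in F sounds as F3, a perfect fifth lower; apply that shift to every note.
Bb5 to Eb5
A5 to D5
Eb5 to Ab4
C5 to F4
Gb4 to Cb4
B4 to E4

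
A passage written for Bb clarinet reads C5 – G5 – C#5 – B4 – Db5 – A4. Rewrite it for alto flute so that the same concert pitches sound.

Eb5 Bb5 E5 D5 Fb5 C5

First find concert pitch: the Bb clarinet sounds a major second below written, so C5 G5 C#5 B4 Db5 A4 sounds Bb4 F5 B4 A4 Cb5 G4.
Then write for alto flute: it sounds a perfect fourth below written, so the part must be a perfect fourth above concert.
Bb4 → Eb5
F5 → Bb5
B4 → E5
A4 → D5
Cb5 → Fb5
G4 → C5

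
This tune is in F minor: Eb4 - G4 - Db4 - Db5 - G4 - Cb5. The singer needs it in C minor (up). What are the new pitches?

F minor to C minor up is a perfect fifth, so every note moves up by that interval.
Eb4 gives Bb4
G4 gives D5
Db4 gives Ab4
Db5 gives Ab5
G4 gives D5
Cb5 gives Gb5

Bb4 D5 Ab4 Ab5 D5 Gb5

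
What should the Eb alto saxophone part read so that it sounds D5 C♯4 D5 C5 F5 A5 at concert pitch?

B5 A#4 B5 A5 D6 F#6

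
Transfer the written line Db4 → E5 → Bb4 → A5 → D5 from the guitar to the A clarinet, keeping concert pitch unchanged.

First find concert pitch: the guitar sounds a perfect octave below written, so Db4 E5 Bb4 A5 D5 sounds Db3 E4 Bb3 A4 D4.
Then write for A clarinet: it sounds a minor third below written, so the part must be a minor third above concert.
Db3 → Fb3
E4 → G4
Bb3 → Db4
A4 → C5
D4 → F4

Fb3 G4 Db4 C5 F4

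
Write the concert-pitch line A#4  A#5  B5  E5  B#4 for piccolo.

The piccolo sounds a perfect octave above written, so the written part must be a perfect octave below concert — transpose each note down.
A#4 to A#3
A#5 to A#4
B5 to B4
E5 to E4
B#4 to B#3

A#3 A#4 B4 E4 B#3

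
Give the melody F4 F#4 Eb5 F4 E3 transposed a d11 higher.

Bbb5 Bb5 Abb6 Bbb5 Ab4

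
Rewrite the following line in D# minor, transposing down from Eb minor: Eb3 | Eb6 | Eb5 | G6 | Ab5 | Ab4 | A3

Eb minor to D# minor down is a diminished second, so every note moves down by that interval.
Eb3 gives D#3
Eb6 gives D#6
Eb5 gives D#5
G6 gives F##6
Ab5 gives G#5
Ab4 gives G#4
A3 gives G##3

D#3 D#6 D#5 F##6 G#5 G#4 G##3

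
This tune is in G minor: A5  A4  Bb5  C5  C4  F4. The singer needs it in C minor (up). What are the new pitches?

D6 D5 Eb6 F5 F4 Bb4

From G up to C is a perfect fourth; apply that to each pitch.
A5 becomes D6
A4 becomes D5
Bb5 becomes Eb6
C5 becomes F5
C4 becomes F4
F4 becomes Bb4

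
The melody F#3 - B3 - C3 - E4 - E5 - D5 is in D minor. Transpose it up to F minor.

A3 D4 Eb3 G4 G5 F5

D minor to F minor up is a minor third, so every note moves up by that interval.
F#3 → A3
B3 → D4
C3 → Eb3
E4 → G4
E5 → G5
D5 → F5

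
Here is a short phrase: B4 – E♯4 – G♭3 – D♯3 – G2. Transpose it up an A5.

B4 up an augmented fifth is F##5.
An augmented fifth up from E#4 gives B##4.
Gb3 up an augmented fifth is D4.
D#3 up an augmented fifth is A##3.
G2: a fifth up reaches D, and 8 semitones makes it D#3.

F##5 B##4 D4 A##3 D#3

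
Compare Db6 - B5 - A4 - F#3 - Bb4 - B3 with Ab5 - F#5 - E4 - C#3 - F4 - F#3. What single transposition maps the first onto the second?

down a perfect fourth

From Db6 to Ab5 is 4 letter names — a fourth of some quality.
Ab5 to Db6 is 5 semitones, which makes it a perfect fourth; the second version is lower, so the direction is down.
Checking another pair — B3 → F#3 — gives the same interval.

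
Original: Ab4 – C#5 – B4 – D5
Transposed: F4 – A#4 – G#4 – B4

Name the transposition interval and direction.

down a minor third

Take the first pair: Ab4 → F4. A to F spans 3 letter names, so the interval is some kind of third.
F4 to Ab4 is 3 semitones, which makes it a minor third; the second version is lower, so the direction is down.
Checking another pair — D5 → B4 — gives the same interval.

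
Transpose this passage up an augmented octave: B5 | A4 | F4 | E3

B#6 A#5 F#5 E#4

B5 to B#6
A4 to A#5
F4 to F#5
E3 to E#4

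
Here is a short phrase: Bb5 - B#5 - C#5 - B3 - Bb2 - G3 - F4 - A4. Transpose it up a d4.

Ebb6 E6 F5 Eb4 Ebb3 Cb4 Bbb4 Db5

Bb5 -> Ebb6
B#5 -> E6
C#5 -> F5
B3 -> Eb4
Bb2 -> Ebb3
G3 -> Cb4
F4 -> Bbb4
A4 -> Db5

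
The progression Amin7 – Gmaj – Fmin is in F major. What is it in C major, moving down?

F major down to C major is a perfect fourth; each chord root moves by that interval while the quality stays the same.
Amin7: root A down a perfect fourth → E, giving Emin7.
Gmaj: root G down a perfect fourth → D, giving Dmaj.
Fmin: root F down a perfect fourth → C, giving Cmin.

Emin7 Dmaj Cmin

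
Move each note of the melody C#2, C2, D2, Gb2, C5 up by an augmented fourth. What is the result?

F##2 F#2 G#2 C3 F#5

C#2 becomes F##2
C2 becomes F#2
D2 becomes G#2
Gb2 becomes C3
C5 becomes F#5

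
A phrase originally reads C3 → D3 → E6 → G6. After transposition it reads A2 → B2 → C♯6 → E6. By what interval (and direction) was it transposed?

down a minor third

From C3 to A2 is 3 letter names — a third of some quality.
A2 to C3 is 3 semitones, which makes it a minor third; the second version is lower, so the direction is down.
Checking another pair — G6 → E6 — gives the same interval.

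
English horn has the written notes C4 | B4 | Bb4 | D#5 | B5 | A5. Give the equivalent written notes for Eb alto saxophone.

D4 C#5 C5 E#5 C#6 B5

First find concert pitch: the English horn sounds a perfect fifth below written, so C4 B4 Bb4 D#5 B5 A5 sounds F3 E4 Eb4 G#4 E5 D5.
Then write for Eb alto saxophone: it sounds a major sixth below written, so the part must be a major sixth above concert.
F3 → D4
E4 → C#5
Eb4 → C5
G#4 → E#5
E5 → C#6
D5 → B5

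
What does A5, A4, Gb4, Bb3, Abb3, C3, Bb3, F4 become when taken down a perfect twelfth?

A5 → D4
A4 → D3
Gb4 → Cb3
Bb3 → Eb2
Abb3 → Dbb2
C3 → F1
Bb3 → Eb2
F4 → Bb2

D4 D3 Cb3 Eb2 Dbb2 F1 Eb2 Bb2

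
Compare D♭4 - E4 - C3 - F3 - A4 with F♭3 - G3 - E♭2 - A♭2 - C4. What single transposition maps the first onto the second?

down a major sixth

Take the first pair: Db4 → Fb3. D to F spans 6 letter names, so the interval is some kind of sixth.
Fb3 to Db4 is 9 semitones, which makes it a major sixth; the second version is lower, so the direction is down.
Checking another pair — A4 → C4 — gives the same interval.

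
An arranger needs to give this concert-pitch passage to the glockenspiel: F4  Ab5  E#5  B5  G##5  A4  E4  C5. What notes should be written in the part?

F2 Ab3 E#3 B3 G##3 A2 E2 C3

The glockenspiel sounds a perfect fifteenth above written, so the written part must be a perfect fifteenth below concert — transpose each note down.
F4 becomes F2
Ab5 becomes Ab3
E#5 becomes E#3
B5 becomes B3
G##5 becomes G##3
A4 becomes A2
E4 becomes E2
C5 becomes C3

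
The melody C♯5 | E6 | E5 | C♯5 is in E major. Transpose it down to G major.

E4 G5 G4 E4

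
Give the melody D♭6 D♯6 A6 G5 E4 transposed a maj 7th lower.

Db6 becomes Ebb5
D#6 becomes E5
A6 becomes Bb5
G5 becomes Ab4
E4 becomes F3

Ebb5 E5 Bb5 Ab4 F3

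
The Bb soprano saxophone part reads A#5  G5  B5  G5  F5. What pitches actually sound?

G#5 F5 A5 F5 Eb5

The Bb soprano saxophone sounds a major second below written, so transpose each written note down a major second.
A#5 becomes G#5
G5 becomes F5
B5 becomes A5
G5 becomes F5
F5 becomes Eb5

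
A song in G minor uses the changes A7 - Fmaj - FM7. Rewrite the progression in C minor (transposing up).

G minor up to C minor is a perfect fourth; each chord root moves by that interval while the quality stays the same.
A7: root A up a perfect fourth → D, giving D7.
Fmaj: root F up a perfect fourth → Bb, giving Bbmaj.
FM7: root F up a perfect fourth → Bb, giving BbM7.

D7 Bbmaj BbM7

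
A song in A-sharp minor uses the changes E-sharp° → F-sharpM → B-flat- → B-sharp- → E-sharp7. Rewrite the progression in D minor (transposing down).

A° BbM Ebb- E- A7

A-sharp minor down to D minor is an augmented fifth; each chord root moves by that interval while the quality stays the same.
E-sharp°: root E-sharp down an augmented fifth → A, giving A°.
F-sharpM: root F-sharp down an augmented fifth → Bb, giving BbM.
B-flat-: root B-flat down an augmented fifth → Ebb, giving Ebb-.
B-sharp-: root B-sharp down an augmented fifth → E, giving E-.
E-sharp7: root E-sharp down an augmented fifth → A, giving A7.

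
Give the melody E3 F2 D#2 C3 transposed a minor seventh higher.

D4 Eb3 C#3 Bb3

E3: a seventh up reaches D, and 10 semitones makes it D4.
A minor seventh up from F2 gives Eb3.
D#2 up a minor seventh is C#3.
C3: a seventh up reaches B, and 10 semitones makes it Bb3.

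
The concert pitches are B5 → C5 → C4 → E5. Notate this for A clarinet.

D6 Eb5 Eb4 G5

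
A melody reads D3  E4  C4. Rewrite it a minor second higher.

Eb3 F4 Db4

D3 up a minor second is Eb3.
E4 up a minor second is F4.
C4 up a minor second is Db4.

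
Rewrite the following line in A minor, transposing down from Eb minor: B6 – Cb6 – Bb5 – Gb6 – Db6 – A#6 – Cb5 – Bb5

E#6 F5 E5 C6 G5 D##6 F4 E5

From Eb down to A is a diminished fifth; apply that to each pitch.
B6 -> E#6
Cb6 -> F5
Bb5 -> E5
Gb6 -> C6
Db6 -> G5
A#6 -> D##6
Cb5 -> F4
Bb5 -> E5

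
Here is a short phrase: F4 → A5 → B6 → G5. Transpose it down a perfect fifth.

F4: a fifth down reaches B, and 7 semitones makes it Bb3.
A5 down a perfect fifth is D5.
A perfect fifth down from B6 gives E6.
G5: a fifth down reaches C, and 7 semitones makes it C5.

Bb3 D5 E6 C5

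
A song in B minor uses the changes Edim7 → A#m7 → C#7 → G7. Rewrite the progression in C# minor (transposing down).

B minor down to C# minor is a minor seventh; each chord root moves by that interval while the quality stays the same.
Edim7: root E down a minor seventh → F#, giving F#dim7.
A#m7: root A# down a minor seventh → B#, giving B#m7.
C#7: root C# down a minor seventh → D#, giving D#7.
G7: root G down a minor seventh → A, giving A7.

F#dim7 B#m7 D#7 A7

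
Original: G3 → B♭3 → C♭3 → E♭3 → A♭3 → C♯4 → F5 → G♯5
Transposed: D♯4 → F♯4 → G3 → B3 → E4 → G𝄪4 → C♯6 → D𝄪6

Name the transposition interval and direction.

Take the first pair: G3 → D#4. G to D spans 5 letter names, so the interval is some kind of fifth.
G3 to D#4 is 8 semitones, which makes it an augmented fifth; the second version is higher, so the direction is up.
Checking another pair — G#5 → D##6 — gives the same interval.

up an augmented fifth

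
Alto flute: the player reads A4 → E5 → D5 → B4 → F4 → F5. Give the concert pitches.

E4 B4 A4 F#4 C4 C5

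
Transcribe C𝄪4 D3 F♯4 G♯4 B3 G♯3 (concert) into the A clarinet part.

E#4 F3 A4 B4 D4 B3

The A clarinet sounds a minor third below written, so the written part must be a minor third above concert — transpose each note up.
C##4 → E#4
D3 → F3
F#4 → A4
G#4 → B4
B3 → D4
G#3 → B3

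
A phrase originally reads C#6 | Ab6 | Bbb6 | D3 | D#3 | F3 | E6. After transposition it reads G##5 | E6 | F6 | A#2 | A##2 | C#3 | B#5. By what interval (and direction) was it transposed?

down a diminished fourth

From C#6 to G##5 is 4 letter names — a fourth of some quality.
G##5 to C#6 is 4 semitones, which makes it a diminished fourth; the second version is lower, so the direction is down.
Checking another pair — E6 → B#5 — gives the same interval.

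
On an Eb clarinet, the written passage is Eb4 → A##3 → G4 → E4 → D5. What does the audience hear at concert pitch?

Gb4 C##4 Bb4 G4 F5

The Eb clarinet sounds a minor third above written, so transpose each written note up a minor third.
Eb4 -> Gb4
A##3 -> C##4
G4 -> Bb4
E4 -> G4
D5 -> F5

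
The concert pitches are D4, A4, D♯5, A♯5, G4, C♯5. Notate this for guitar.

The guitar sounds a perfect octave below written, so the written part must be a perfect octave above concert — transpose each note up.
D4 to D5
A4 to A5
D#5 to D#6
A#5 to A#6
G4 to G5
C#5 to C#6

D5 A5 D#6 A#6 G5 C#6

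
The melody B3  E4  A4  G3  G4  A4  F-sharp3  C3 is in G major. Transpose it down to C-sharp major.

E#3 A#3 D#4 C#3 C#4 D#4 B#2 F#2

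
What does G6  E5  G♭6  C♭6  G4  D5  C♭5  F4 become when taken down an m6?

A minor sixth down from G6 gives B5.
E5: a sixth down reaches G, and 8 semitones makes it G#4.
A minor sixth down from Gb6 gives Bb5.
A minor sixth down from Cb6 gives Eb5.
A minor sixth down from G4 gives B3.
D5: a sixth down reaches F, and 8 semitones makes it F#4.
Cb5 down a minor sixth is Eb4.
A minor sixth down from F4 gives A3.

B5 G#4 Bb5 Eb5 B3 F#4 Eb4 A3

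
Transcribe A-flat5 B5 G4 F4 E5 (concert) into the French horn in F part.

The French horn in F sounds a perfect fifth below written, so the written part must be a perfect fifth above concert — transpose each note up.
Ab5 gives Eb6
B5 gives F#6
G4 gives D5
F4 gives C5
E5 gives B5

Eb6 F#6 D5 C5 B5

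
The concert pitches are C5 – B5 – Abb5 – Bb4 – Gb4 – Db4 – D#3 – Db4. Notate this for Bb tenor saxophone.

The Bb tenor saxophone sounds a major ninth below written, so the written part must be a major ninth above concert — transpose each note up.
C5 -> D6
B5 -> C#7
Abb5 -> Bbb6
Bb4 -> C6
Gb4 -> Ab5
Db4 -> Eb5
D#3 -> E#4
Db4 -> Eb5

D6 C#7 Bbb6 C6 Ab5 Eb5 E#4 Eb5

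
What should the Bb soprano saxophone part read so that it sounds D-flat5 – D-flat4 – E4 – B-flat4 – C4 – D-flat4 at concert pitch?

Eb5 Eb4 F#4 C5 D4 Eb4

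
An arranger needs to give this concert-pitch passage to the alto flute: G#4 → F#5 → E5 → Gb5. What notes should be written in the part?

C#5 B5 A5 Cb6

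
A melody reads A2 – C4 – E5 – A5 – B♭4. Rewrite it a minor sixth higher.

F3 Ab4 C6 F6 Gb5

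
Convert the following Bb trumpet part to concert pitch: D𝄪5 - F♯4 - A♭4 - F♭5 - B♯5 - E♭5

C##5 E4 Gb4 Ebb5 A#5 Db5

Written C4 on the Bb trumpet sounds as Bb3, a major second lower; apply that shift to every note.
D##5 -> C##5
F#4 -> E4
Ab4 -> Gb4
Fb5 -> Ebb5
B#5 -> A#5
Eb5 -> Db5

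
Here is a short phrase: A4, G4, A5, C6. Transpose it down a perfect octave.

A3 G3 A4 C5

A perfect octave down from A4 gives A3.
A perfect octave down from G4 gives G3.
A5: an octave down reaches A, and 12 semitones makes it A4.
A perfect octave down from C6 gives C5.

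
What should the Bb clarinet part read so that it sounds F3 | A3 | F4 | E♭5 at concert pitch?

The Bb clarinet sounds a major second below written, so the written part must be a major second above concert — transpose each note up.
F3 -> G3
A3 -> B3
F4 -> G4
Eb5 -> F5

G3 B3 G4 F5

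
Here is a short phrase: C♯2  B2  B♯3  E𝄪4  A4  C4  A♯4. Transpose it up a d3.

C#2 to Eb2
B2 to Db3
B#3 to D4
E##4 to G#4
A4 to Cb5
C4 to Ebb4
A#4 to C5

Eb2 Db3 D4 G#4 Cb5 Ebb4 C5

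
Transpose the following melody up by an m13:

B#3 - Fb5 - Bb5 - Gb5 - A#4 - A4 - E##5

G#5 Dbb7 Gb7 Ebb7 F#6 F6 C##7

B#3 up a minor thirteenth is G#5.
Fb5 up a minor thirteenth is Dbb7.
Bb5: a thirteenth up reaches G, and 20 semitones makes it Gb7.
A minor thirteenth up from Gb5 gives Ebb7.
A#4: a thirteenth up reaches F, and 20 semitones makes it F#6.
A4 up a minor thirteenth is F6.
E##5: a thirteenth up reaches C, and 20 semitones makes it C##7.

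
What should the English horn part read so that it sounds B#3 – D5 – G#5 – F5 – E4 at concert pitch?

F##4 A5 D#6 C6 B4

Written C4 sounds as F3 on the English horn, so concert pitches are written a perfect fifth up.
B#3 → F##4
D5 → A5
G#5 → D#6
F5 → C6
E4 → B4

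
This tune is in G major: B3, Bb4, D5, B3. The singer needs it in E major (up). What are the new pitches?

G#4 G5 B5 G#4

From G up to E is a major sixth; apply that to each pitch.
B3 gives G#4
Bb4 gives G5
D5 gives B5
B3 gives G#4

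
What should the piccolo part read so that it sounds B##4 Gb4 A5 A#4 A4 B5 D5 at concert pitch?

Written C4 sounds as C5 on the piccolo, so concert pitches are written a perfect octave down.
B##4 becomes B##3
Gb4 becomes Gb3
A5 becomes A4
A#4 becomes A#3
A4 becomes A3
B5 becomes B4
D5 becomes D4

B##3 Gb3 A4 A#3 A3 B4 D4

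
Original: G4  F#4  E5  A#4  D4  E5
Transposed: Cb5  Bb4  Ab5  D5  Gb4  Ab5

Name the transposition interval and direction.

up a diminished fourth

From G4 to Cb5 is 4 letter names — a fourth of some quality.
G4 to Cb5 is 4 semitones, which makes it a diminished fourth; the second version is higher, so the direction is up.
Checking another pair — E5 → Ab5 — gives the same interval.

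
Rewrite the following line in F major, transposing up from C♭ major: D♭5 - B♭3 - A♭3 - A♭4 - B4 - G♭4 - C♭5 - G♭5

G5 E4 D4 D5 E#5 C5 F5 C6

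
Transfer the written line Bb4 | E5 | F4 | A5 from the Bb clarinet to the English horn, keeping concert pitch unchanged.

First find concert pitch: the Bb clarinet sounds a major second below written, so Bb4 E5 F4 A5 sounds Ab4 D5 Eb4 G5.
Then write for English horn: it sounds a perfect fifth below written, so the part must be a perfect fifth above concert.
Ab4 → Eb5
D5 → A5
Eb4 → Bb4
G5 → D6

Eb5 A5 Bb4 D6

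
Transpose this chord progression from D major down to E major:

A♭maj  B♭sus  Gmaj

D major down to E major is a minor seventh; each chord root moves by that interval while the quality stays the same.
A♭maj: root A♭ down a minor seventh → Bb, giving Bbmaj.
B♭sus: root B♭ down a minor seventh → C, giving Csus.
Gmaj: root G down a minor seventh → A, giving Amaj.

Bbmaj Csus Amaj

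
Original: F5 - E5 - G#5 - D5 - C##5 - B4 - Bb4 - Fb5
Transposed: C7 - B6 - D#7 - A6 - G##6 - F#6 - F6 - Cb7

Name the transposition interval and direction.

From F5 to C7 is 12 letter names — a twelfth of some quality.
F5 to C7 is 19 semitones, which makes it a perfect twelfth; the second version is higher, so the direction is up.
Checking another pair — Fb5 → Cb7 — gives the same interval.

up a perfect twelfth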